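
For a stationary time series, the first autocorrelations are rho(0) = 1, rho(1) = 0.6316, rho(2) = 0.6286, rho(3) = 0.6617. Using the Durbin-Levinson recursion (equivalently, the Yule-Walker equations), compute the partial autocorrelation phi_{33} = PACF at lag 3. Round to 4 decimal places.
\phi_{33} = 0.3410

The PACF at lag k is phi_{kk}, the last component of the solution
to the Yule-Walker system G_k phi = r_k where
  (G_k)_{ij} = rho(|i - j|), (r_k)_i = rho(i), i,j = 1..k.
Equivalently, Durbin-Levinson gives phi_{kk} iteratively:
  phi_{11} = rho(1)
  phi_{kk} = [rho(k) - sum_{j=1..k-1} phi_{k-1,j} rho(k-j)]
            / [1 - sum_{j=1..k-1} phi_{k-1,j} rho(j)],
  phi_{k,j} = phi_{k-1,j} - phi_{kk} phi_{k-1,k-j},  j = 1..k-1.
Step k = 1:
  phi_11 = rho(1) = 0.6316.
Step k = 2:
  phi_22 = [rho(2) - phi_11 rho(1)] / [1 - phi_11 rho(1)] = [0.6286 - (0.6316)(0.6316)] / [1 - (0.6316)(0.6316)]
         = 0.22968144 / 0.60108144 = 0.382114.
  Update: phi_21 = phi_11 - phi_22 phi_11 = 0.6316 - (0.382114)(0.6316) = 0.390257.
Step k = 3:
  phi_33 = [rho(3) - phi_21 rho(2) - phi_22 rho(1)] / [1 - phi_21 rho(1) - phi_22 rho(2)]
    numerator   = 0.6617 - (0.390257)(0.6286) - (0.382114)(0.6316) = 0.17504145
    denominator = 1 - (0.390257)(0.6316) - (0.382114)(0.6286) = 0.51331702
  phi_33 = 0.17504145 / 0.51331702 = 0.341.
Therefore phi_{33} = 0.3410.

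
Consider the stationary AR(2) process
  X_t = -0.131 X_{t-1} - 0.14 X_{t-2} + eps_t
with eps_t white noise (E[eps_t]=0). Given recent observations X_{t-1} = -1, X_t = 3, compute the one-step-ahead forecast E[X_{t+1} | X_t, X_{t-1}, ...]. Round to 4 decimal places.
E[X_{t+1} \mid \mathcal F_t] = -0.2530

For an AR(p) model X_t = c + sum_i phi_i X_{t-i} + eps_t, the
one-step-ahead conditional mean is
  E[X_{t+1} | X_t, ...] = c + sum_i phi_i X_{t+1-i}.
Substitute known values:
  E[X_{t+1} | ...] = (-0.131) * (3) + (-0.14) * (-1)
                   = -0.2530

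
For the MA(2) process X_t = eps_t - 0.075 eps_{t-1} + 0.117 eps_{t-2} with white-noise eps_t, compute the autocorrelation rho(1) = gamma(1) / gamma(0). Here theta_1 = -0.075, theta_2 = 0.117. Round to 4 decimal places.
\rho(1) = -0.0822

For an MA(q) process with theta_0 = 1, the autocovariance is
  gamma(k) = sigma^2 * sum_{i=0..q-k} theta_i * theta_{i+k},
and rho(k) = gamma(k) / gamma(0). Sigma^2 cancels.
  numerator   = (1)*(-0.075) + (-0.075)*(0.117) = -0.083775.
  denominator = (1)^2 + (-0.075)^2 + (0.117)^2 = 1.019314.
  rho(1) = -0.083775 / 1.019314 = -0.0822.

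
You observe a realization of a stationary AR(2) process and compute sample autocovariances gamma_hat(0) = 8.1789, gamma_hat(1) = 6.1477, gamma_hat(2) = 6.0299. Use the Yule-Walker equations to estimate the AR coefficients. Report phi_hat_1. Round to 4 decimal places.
\hat\phi_{1} = 0.4540

The Yule-Walker equations for an AR(p) process read, in matrix form,
  Gamma_p phi = r_p,   with   (Gamma_p)_{ij} = gamma(|i - j|),
                       (r_p)_i = gamma(i),   i,j = 1..p.
Substitute the sample gammas (Toeplitz matrix and right-hand side of size 2):
  Gamma_p = [[8.1789, 6.1477], [6.1477, 8.1789]]
  r_p     = [6.1477, 6.0299]
Written out:
  8.1789 phi_1 + 6.1477 phi_2 = 6.1477
  6.1477 phi_1 + 8.1789 phi_2 = 6.0299
Solve by Cramer's rule:
  det = gamma(0)^2 - gamma(1)^2 = (8.1789)^2 - (6.1477)^2 = 66.89440521 - 37.79421529 = 29.10018992
  phi_hat_1 = [gamma(1) gamma(0) - gamma(1) gamma(2)] / det = [(6.1477)(8.1789) - (6.1477)(6.0299)] / 29.10018992 = 13.2114073 / 29.10018992 = 0.454
  phi_hat_2 = [gamma(0) gamma(2) - gamma(1)^2] / det = [(8.1789)(6.0299) - (6.1477)^2] / 29.10018992 = 11.52373382 / 29.10018992 = 0.396
So phi_hat = [0.4540, 0.3960].
Therefore phi_hat_1 = 0.4540.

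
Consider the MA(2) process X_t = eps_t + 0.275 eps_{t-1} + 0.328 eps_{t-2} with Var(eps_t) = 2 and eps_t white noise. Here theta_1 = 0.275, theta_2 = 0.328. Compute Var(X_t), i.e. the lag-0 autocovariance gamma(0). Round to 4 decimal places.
\gamma(0) = 2.3664

For an MA(q) process X_t = eps_t + sum_i theta_i eps_{t-i} with
Var(eps_t) = sigma^2, the variance is
  gamma(0) = sigma^2 * (1 + sum_i theta_i^2).
  sum_i theta_i^2 = (0.275)^2 + (0.328)^2 = 0.075625 + 0.107584 = 0.183209.
  gamma(0) = 2 * (1 + 0.183209) = 2 * 1.183209 = 2.366418, which rounds to 2.3664.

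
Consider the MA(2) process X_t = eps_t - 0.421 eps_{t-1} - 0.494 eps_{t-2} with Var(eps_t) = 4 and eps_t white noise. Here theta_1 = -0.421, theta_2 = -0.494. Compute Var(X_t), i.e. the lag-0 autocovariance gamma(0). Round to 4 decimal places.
\gamma(0) = 5.6851

For an MA(q) process X_t = eps_t + sum_i theta_i eps_{t-i} with
Var(eps_t) = sigma^2, the variance is
  gamma(0) = sigma^2 * (1 + sum_i theta_i^2).
  sum_i theta_i^2 = (-0.421)^2 + (-0.494)^2 = 0.177241 + 0.244036 = 0.421277.
  gamma(0) = 4 * (1 + 0.421277) = 4 * 1.421277 = 5.685108, which rounds to 5.6851.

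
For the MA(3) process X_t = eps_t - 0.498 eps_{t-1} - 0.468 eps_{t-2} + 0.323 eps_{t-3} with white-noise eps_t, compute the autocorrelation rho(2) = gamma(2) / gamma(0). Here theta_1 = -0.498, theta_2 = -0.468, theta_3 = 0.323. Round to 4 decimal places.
\rho(2) = -0.4002

For an MA(q) process with theta_0 = 1, the autocovariance is
  gamma(k) = sigma^2 * sum_{i=0..q-k} theta_i * theta_{i+k},
and rho(k) = gamma(k) / gamma(0). Sigma^2 cancels.
  numerator   = (1)*(-0.468) + (-0.498)*(0.323) = -0.628854.
  denominator = (1)^2 + (-0.498)^2 + (-0.468)^2 + (0.323)^2 = 1.571357.
  rho(2) = -0.628854 / 1.571357 = -0.4002.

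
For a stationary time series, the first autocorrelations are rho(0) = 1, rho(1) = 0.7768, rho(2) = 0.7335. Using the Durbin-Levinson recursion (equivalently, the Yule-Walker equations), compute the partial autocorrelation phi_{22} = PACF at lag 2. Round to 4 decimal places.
\phi_{22} = 0.3280

The PACF at lag k is phi_{kk}, the last component of the solution
to the Yule-Walker system G_k phi = r_k where
  (G_k)_{ij} = rho(|i - j|), (r_k)_i = rho(i), i,j = 1..k.
Equivalently, Durbin-Levinson gives phi_{kk} iteratively:
  phi_{11} = rho(1)
  phi_{kk} = [rho(k) - sum_{j=1..k-1} phi_{k-1,j} rho(k-j)]
            / [1 - sum_{j=1..k-1} phi_{k-1,j} rho(j)],
  phi_{k,j} = phi_{k-1,j} - phi_{kk} phi_{k-1,k-j},  j = 1..k-1.
Step k = 1:
  phi_11 = rho(1) = 0.7768.
Step k = 2:
  phi_22 = [rho(2) - phi_11 rho(1)] / [1 - phi_11 rho(1)] = [0.7335 - (0.7768)(0.7768)] / [1 - (0.7768)(0.7768)]
         = 0.13008176 / 0.39658176 = 0.328.
Therefore phi_{22} = 0.3280.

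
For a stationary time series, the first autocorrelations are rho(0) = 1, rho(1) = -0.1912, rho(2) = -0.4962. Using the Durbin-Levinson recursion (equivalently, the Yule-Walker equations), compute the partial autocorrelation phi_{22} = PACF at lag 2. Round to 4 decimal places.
\phi_{22} = -0.5530

The PACF at lag k is phi_{kk}, the last component of the solution
to the Yule-Walker system G_k phi = r_k where
  (G_k)_{ij} = rho(|i - j|), (r_k)_i = rho(i), i,j = 1..k.
Equivalently, Durbin-Levinson gives phi_{kk} iteratively:
  phi_{11} = rho(1)
  phi_{kk} = [rho(k) - sum_{j=1..k-1} phi_{k-1,j} rho(k-j)]
            / [1 - sum_{j=1..k-1} phi_{k-1,j} rho(j)],
  phi_{k,j} = phi_{k-1,j} - phi_{kk} phi_{k-1,k-j},  j = 1..k-1.
Step k = 1:
  phi_11 = rho(1) = -0.1912.
Step k = 2:
  phi_22 = [rho(2) - phi_11 rho(1)] / [1 - phi_11 rho(1)] = [-0.4962 - (-0.1912)(-0.1912)] / [1 - (-0.1912)(-0.1912)]
         = -0.53275744 / 0.96344256 = -0.553.
Therefore phi_{22} = -0.5530.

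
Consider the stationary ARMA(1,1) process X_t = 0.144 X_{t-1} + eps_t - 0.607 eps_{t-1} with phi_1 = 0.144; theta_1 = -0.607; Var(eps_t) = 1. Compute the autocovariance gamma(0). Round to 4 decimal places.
\gamma(0) = 1.2189

Multiply the model equation by X_{t-k} and take expectations. With theta_0 = psi_0 = 1 and psi_j the MA(infinity) weights, this gives
  gamma(k) - sum_i phi_i gamma(k-i) = c_k,
  c_k = sigma^2 * sum_{j=k..q} theta_j psi_{j-k}   (c_k = 0 for k > q),
using gamma(-m) = gamma(m).
psi-weights needed (psi_j = theta_j + sum_i phi_i psi_{j-i}):
  psi_1 = theta_1 + phi_1 = -0.607 + (0.144) = -0.463
Right-hand sides:
  c_0 = sigma^2 (1 + theta_1 psi_1) = 1 * (1 + (-0.607)(-0.463)) = 1 * 1.281041 = 1.281041
  c_1 = sigma^2 theta_1 = 1 * (-0.607) = -0.607
  c_2 = 0
Equations for k = 0 and k = 1 (AR order 1):
  gamma(0) = phi_1 gamma(1) + c_0
  gamma(1) = phi_1 gamma(0) + c_1
Substituting the second into the first: gamma(0) (1 - phi_1^2) = c_0 + phi_1 c_1, so
  gamma(0) = (c_0 + phi_1 c_1) / (1 - phi_1^2) = (1.281041 + (0.144)(-0.607)) / (1 - (0.144)^2) = 1.193633 / 0.979264 = 1.218908.
Therefore gamma(0) = 1.2189 (to 4 decimal places).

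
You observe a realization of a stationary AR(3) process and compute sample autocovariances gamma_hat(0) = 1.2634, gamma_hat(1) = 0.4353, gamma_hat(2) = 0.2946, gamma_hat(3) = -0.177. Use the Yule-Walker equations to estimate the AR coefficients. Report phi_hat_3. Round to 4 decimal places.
\hat\phi_{3} = -0.2940

The Yule-Walker equations for an AR(p) process read, in matrix form,
  Gamma_p phi = r_p,   with   (Gamma_p)_{ij} = gamma(|i - j|),
                       (r_p)_i = gamma(i),   i,j = 1..p.
Substitute the sample gammas (Toeplitz matrix and right-hand side of size 3):
  Gamma_p = [[1.2634, 0.4353, 0.2946], [0.4353, 1.2634, 0.4353], [0.2946, 0.4353, 1.2634]]
  r_p     = [0.4353, 0.2946, -0.177]
Written out (R1..R3):
  (R1) 1.2634 phi_1 + 0.4353 phi_2 + 0.2946 phi_3 = 0.4353
  (R2) 0.4353 phi_1 + 1.2634 phi_2 + 0.4353 phi_3 = 0.2946
  (R3) 0.2946 phi_1 + 0.4353 phi_2 + 1.2634 phi_3 = -0.177
Gaussian elimination:
  R2 <- R2 - (0.4353/1.2634) R1 = R2 - (0.344546) R1:  1.113419 phi_2 + 0.333797 phi_3 = 0.144619
  R3 <- R3 - (0.2946/1.2634) R1 = R3 - (0.23318) R1:  0.333797 phi_2 + 1.194705 phi_3 = -0.278503
  R3 <- R3 - (0.333797/1.113419) R2 = R3 - (0.299794) R2:  1.094635 phi_3 = -0.321859
Back-substitution:
  phi_hat_3 = -0.321859 / 1.094635 = -0.294034
  phi_hat_2 = (0.144619 - (0.333797)(-0.294034)) / 1.113419 = 0.218037
  phi_hat_1 = (0.4353 - (0.4353)(0.218037) - (0.2946)(-0.294034)) / 1.2634 = 0.337985
So phi_hat = [0.3380, 0.2180, -0.2940].
Therefore phi_hat_3 = -0.2940.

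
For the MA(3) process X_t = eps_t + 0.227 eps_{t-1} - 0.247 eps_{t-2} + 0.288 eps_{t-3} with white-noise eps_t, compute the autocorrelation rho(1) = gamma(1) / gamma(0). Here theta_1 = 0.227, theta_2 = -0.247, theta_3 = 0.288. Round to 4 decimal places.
\rho(1) = 0.0835

For an MA(q) process with theta_0 = 1, the autocovariance is
  gamma(k) = sigma^2 * sum_{i=0..q-k} theta_i * theta_{i+k},
and rho(k) = gamma(k) / gamma(0). Sigma^2 cancels.
  numerator   = (1)*(0.227) + (0.227)*(-0.247) + (-0.247)*(0.288) = 0.099795.
  denominator = (1)^2 + (0.227)^2 + (-0.247)^2 + (0.288)^2 = 1.195482.
  rho(1) = 0.099795 / 1.195482 = 0.0835.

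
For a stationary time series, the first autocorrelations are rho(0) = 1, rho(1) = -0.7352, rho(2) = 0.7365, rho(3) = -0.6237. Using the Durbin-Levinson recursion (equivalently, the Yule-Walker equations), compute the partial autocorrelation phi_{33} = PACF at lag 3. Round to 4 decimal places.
\phi_{33} = 0.0011

The PACF at lag k is phi_{kk}, the last component of the solution
to the Yule-Walker system G_k phi = r_k where
  (G_k)_{ij} = rho(|i - j|), (r_k)_i = rho(i), i,j = 1..k.
Equivalently, Durbin-Levinson gives phi_{kk} iteratively:
  phi_{11} = rho(1)
  phi_{kk} = [rho(k) - sum_{j=1..k-1} phi_{k-1,j} rho(k-j)]
            / [1 - sum_{j=1..k-1} phi_{k-1,j} rho(j)],
  phi_{k,j} = phi_{k-1,j} - phi_{kk} phi_{k-1,k-j},  j = 1..k-1.
Step k = 1:
  phi_11 = rho(1) = -0.7352.
Step k = 2:
  phi_22 = [rho(2) - phi_11 rho(1)] / [1 - phi_11 rho(1)] = [0.7365 - (-0.7352)(-0.7352)] / [1 - (-0.7352)(-0.7352)]
         = 0.19598096 / 0.45948096 = 0.426527.
  Update: phi_21 = phi_11 - phi_22 phi_11 = -0.7352 - (0.426527)(-0.7352) = -0.421617.
Step k = 3:
  phi_33 = [rho(3) - phi_21 rho(2) - phi_22 rho(1)] / [1 - phi_21 rho(1) - phi_22 rho(2)]
    numerator   = -0.6237 - (-0.421617)(0.7365) - (0.426527)(-0.7352) = 0.0004038
    denominator = 1 - (-0.421617)(-0.7352) - (0.426527)(0.7365) = 0.37588982
  phi_33 = 0.0004038 / 0.37588982 = 0.0011.
Therefore phi_{33} = 0.0011.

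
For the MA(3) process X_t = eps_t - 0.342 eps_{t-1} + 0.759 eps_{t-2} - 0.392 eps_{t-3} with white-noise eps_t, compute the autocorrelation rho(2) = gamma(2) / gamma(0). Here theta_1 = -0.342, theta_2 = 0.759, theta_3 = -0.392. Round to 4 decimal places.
\rho(2) = 0.4836

For an MA(q) process with theta_0 = 1, the autocovariance is
  gamma(k) = sigma^2 * sum_{i=0..q-k} theta_i * theta_{i+k},
and rho(k) = gamma(k) / gamma(0). Sigma^2 cancels.
  numerator   = (1)*(0.759) + (-0.342)*(-0.392) = 0.893064.
  denominator = (1)^2 + (-0.342)^2 + (0.759)^2 + (-0.392)^2 = 1.846709.
  rho(2) = 0.893064 / 1.846709 = 0.4836.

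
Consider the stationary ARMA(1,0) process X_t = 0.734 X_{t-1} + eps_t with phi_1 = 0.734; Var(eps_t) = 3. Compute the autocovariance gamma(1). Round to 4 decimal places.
\gamma(1) = 4.7740

Multiply the model equation by X_{t-k} and take expectations. With theta_0 = psi_0 = 1 and psi_j the MA(infinity) weights, this gives
  gamma(k) - sum_i phi_i gamma(k-i) = c_k,
  c_k = sigma^2 * sum_{j=k..q} theta_j psi_{j-k}   (c_k = 0 for k > q),
using gamma(-m) = gamma(m).
Pure AR (q = 0): c_0 = sigma^2 = 3, c_k = 0 for k >= 1.
Equations for k = 0 and k = 1 (AR order 1):
  gamma(0) = phi_1 gamma(1) + c_0
  gamma(1) = phi_1 gamma(0) + c_1
Substituting the second into the first: gamma(0) (1 - phi_1^2) = c_0 + phi_1 c_1, so
  gamma(0) = c_0 / (1 - phi_1^2) = 3 / (1 - (0.734)^2) = 3 / 0.461244 = 6.50415.
  gamma(1) = phi_1 gamma(0) = (0.734)(6.50415) = 4.774046.
Therefore gamma(1) = 4.7740 (to 4 decimal places).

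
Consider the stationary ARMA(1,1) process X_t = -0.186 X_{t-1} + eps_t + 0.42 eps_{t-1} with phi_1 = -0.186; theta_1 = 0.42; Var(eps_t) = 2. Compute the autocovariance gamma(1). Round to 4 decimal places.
\gamma(1) = 0.4469

Multiply the model equation by X_{t-k} and take expectations. With theta_0 = psi_0 = 1 and psi_j the MA(infinity) weights, this gives
  gamma(k) - sum_i phi_i gamma(k-i) = c_k,
  c_k = sigma^2 * sum_{j=k..q} theta_j psi_{j-k}   (c_k = 0 for k > q),
using gamma(-m) = gamma(m).
psi-weights needed (psi_j = theta_j + sum_i phi_i psi_{j-i}):
  psi_1 = theta_1 + phi_1 = 0.42 + (-0.186) = 0.234
Right-hand sides:
  c_0 = sigma^2 (1 + theta_1 psi_1) = 2 * (1 + (0.42)(0.234)) = 2 * 1.09828 = 2.19656
  c_1 = sigma^2 theta_1 = 2 * (0.42) = 0.84
  c_2 = 0
Equations for k = 0 and k = 1 (AR order 1):
  gamma(0) = phi_1 gamma(1) + c_0
  gamma(1) = phi_1 gamma(0) + c_1
Substituting the second into the first: gamma(0) (1 - phi_1^2) = c_0 + phi_1 c_1, so
  gamma(0) = (c_0 + phi_1 c_1) / (1 - phi_1^2) = (2.19656 + (-0.186)(0.84)) / (1 - (-0.186)^2) = 2.04032 / 0.965404 = 2.113436.
  gamma(1) = phi_1 gamma(0) + c_1 = (-0.186)(2.113436) + (0.84) = 0.446901.
Therefore gamma(1) = 0.4469 (to 4 decimal places).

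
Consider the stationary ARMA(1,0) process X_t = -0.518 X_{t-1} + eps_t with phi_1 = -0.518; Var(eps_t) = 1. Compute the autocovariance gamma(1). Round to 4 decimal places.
\gamma(1) = -0.7080

Multiply the model equation by X_{t-k} and take expectations. With theta_0 = psi_0 = 1 and psi_j the MA(infinity) weights, this gives
  gamma(k) - sum_i phi_i gamma(k-i) = c_k,
  c_k = sigma^2 * sum_{j=k..q} theta_j psi_{j-k}   (c_k = 0 for k > q),
using gamma(-m) = gamma(m).
Pure AR (q = 0): c_0 = sigma^2 = 1, c_k = 0 for k >= 1.
Equations for k = 0 and k = 1 (AR order 1):
  gamma(0) = phi_1 gamma(1) + c_0
  gamma(1) = phi_1 gamma(0) + c_1
Substituting the second into the first: gamma(0) (1 - phi_1^2) = c_0 + phi_1 c_1, so
  gamma(0) = c_0 / (1 - phi_1^2) = 1 / (1 - (-0.518)^2) = 1 / 0.731676 = 1.366725.
  gamma(1) = phi_1 gamma(0) = (-0.518)(1.366725) = -0.707964.
Therefore gamma(1) = -0.7080 (to 4 decimal places).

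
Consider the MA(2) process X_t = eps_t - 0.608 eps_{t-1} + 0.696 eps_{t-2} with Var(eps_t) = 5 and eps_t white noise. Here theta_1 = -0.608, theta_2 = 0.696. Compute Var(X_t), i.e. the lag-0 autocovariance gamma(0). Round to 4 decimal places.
\gamma(0) = 9.2704

For an MA(q) process X_t = eps_t + sum_i theta_i eps_{t-i} with
Var(eps_t) = sigma^2, the variance is
  gamma(0) = sigma^2 * (1 + sum_i theta_i^2).
  sum_i theta_i^2 = (-0.608)^2 + (0.696)^2 = 0.369664 + 0.484416 = 0.85408.
  gamma(0) = 5 * (1 + 0.85408) = 5 * 1.85408 = 9.2704.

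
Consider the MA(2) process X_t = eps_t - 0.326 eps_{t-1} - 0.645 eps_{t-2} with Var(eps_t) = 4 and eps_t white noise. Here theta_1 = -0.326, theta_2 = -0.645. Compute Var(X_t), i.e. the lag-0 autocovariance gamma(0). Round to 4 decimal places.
\gamma(0) = 6.0892

For an MA(q) process X_t = eps_t + sum_i theta_i eps_{t-i} with
Var(eps_t) = sigma^2, the variance is
  gamma(0) = sigma^2 * (1 + sum_i theta_i^2).
  sum_i theta_i^2 = (-0.326)^2 + (-0.645)^2 = 0.106276 + 0.416025 = 0.522301.
  gamma(0) = 4 * (1 + 0.522301) = 4 * 1.522301 = 6.089204, which rounds to 6.0892.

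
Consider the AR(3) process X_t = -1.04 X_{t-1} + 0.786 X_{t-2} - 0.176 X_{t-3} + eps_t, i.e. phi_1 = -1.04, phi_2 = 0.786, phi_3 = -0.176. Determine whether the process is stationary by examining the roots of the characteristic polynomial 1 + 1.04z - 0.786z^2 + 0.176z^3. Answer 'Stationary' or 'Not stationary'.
\text{Not stationary}

The AR(p) characteristic polynomial is P(z) = 1 + 1.04z - 0.786z^2 + 0.176z^3.
Stationarity requires all roots to lie outside the unit circle, i.e. |z| > 1 for every root.
Degree 3: look for a simple real root z0 first, then factor out (1 - z/z0) and solve the remaining quadratic.
Testing z0 = -0.625: P(-0.625) = 1 + (1.04)(-0.625) + (-0.786)(-0.625)^2 + (0.176)(-0.625)^3
  = 1 + (-0.65) + (-0.307031) + (-0.042969) = 0.  So z_0 = -0.625 is a root, |z_0| = 0.625.
Divide out the factor (1 + 1.6 z) = (1 - z/z0) (since 1/z0 = -1.6):
  P(z) = (1 + 1.6 z)(1 + (-0.56) z + (0.11) z^2)
  [check: z-coef -0.56 - (-1.6) = 1.04; z^2-coef 0.11 - (-1.6)(-0.56) = -0.786; z^3-coef -(-1.6)(0.11) = 0.176.]
Remaining roots from the quadratic factor 1 + (-0.56) z + (0.11) z^2:
  Set 1 + (-0.56) z + (0.11) z^2 = 0, i.e. a z^2 + b z + c = 0 with a = 0.11, b = -0.56, c = 1.
  Discriminant D = b^2 - 4ac = (-0.56)^2 - 4*(0.11)*1 = 0.3136 - (0.44) = -0.1264.
  D < 0, so the roots are the complex-conjugate pair z = (-b +/- i sqrt(-D)) / (2a) = 2.5455 +/- 1.616i.
  For a conjugate pair |z|^2 = z * conj(z) = (product of roots) = c/a = 1/(0.11) = 9.090909, so |z| = sqrt(9.090909) = 3.0151 for both roots.
Moduli of all roots: 0.6250, 3.0151, 3.0151.
All moduli strictly greater than 1? No.
Verdict: Not stationary.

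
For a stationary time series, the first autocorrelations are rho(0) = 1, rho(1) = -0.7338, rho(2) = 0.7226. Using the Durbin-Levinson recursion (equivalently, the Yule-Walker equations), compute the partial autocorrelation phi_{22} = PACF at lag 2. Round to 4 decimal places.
\phi_{22} = 0.3990

The PACF at lag k is phi_{kk}, the last component of the solution
to the Yule-Walker system G_k phi = r_k where
  (G_k)_{ij} = rho(|i - j|), (r_k)_i = rho(i), i,j = 1..k.
Equivalently, Durbin-Levinson gives phi_{kk} iteratively:
  phi_{11} = rho(1)
  phi_{kk} = [rho(k) - sum_{j=1..k-1} phi_{k-1,j} rho(k-j)]
            / [1 - sum_{j=1..k-1} phi_{k-1,j} rho(j)],
  phi_{k,j} = phi_{k-1,j} - phi_{kk} phi_{k-1,k-j},  j = 1..k-1.
Step k = 1:
  phi_11 = rho(1) = -0.7338.
Step k = 2:
  phi_22 = [rho(2) - phi_11 rho(1)] / [1 - phi_11 rho(1)] = [0.7226 - (-0.7338)(-0.7338)] / [1 - (-0.7338)(-0.7338)]
         = 0.18413756 / 0.46153756 = 0.399.
Therefore phi_{22} = 0.3990.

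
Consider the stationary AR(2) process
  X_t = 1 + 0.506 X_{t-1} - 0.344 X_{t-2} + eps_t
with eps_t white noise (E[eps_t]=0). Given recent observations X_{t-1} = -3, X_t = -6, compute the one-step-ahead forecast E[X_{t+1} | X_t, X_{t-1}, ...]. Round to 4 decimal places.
E[X_{t+1} \mid \mathcal F_t] = -1.0040

For an AR(p) model X_t = c + sum_i phi_i X_{t-i} + eps_t, the
one-step-ahead conditional mean is
  E[X_{t+1} | X_t, ...] = c + sum_i phi_i X_{t+1-i}.
Substitute known values:
  E[X_{t+1} | ...] = 1 + (0.506) * (-6) + (-0.344) * (-3)
                   = -1.0040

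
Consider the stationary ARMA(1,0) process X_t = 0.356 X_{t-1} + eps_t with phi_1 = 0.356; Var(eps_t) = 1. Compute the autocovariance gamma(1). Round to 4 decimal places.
\gamma(1) = 0.4077

Multiply the model equation by X_{t-k} and take expectations. With theta_0 = psi_0 = 1 and psi_j the MA(infinity) weights, this gives
  gamma(k) - sum_i phi_i gamma(k-i) = c_k,
  c_k = sigma^2 * sum_{j=k..q} theta_j psi_{j-k}   (c_k = 0 for k > q),
using gamma(-m) = gamma(m).
Pure AR (q = 0): c_0 = sigma^2 = 1, c_k = 0 for k >= 1.
Equations for k = 0 and k = 1 (AR order 1):
  gamma(0) = phi_1 gamma(1) + c_0
  gamma(1) = phi_1 gamma(0) + c_1
Substituting the second into the first: gamma(0) (1 - phi_1^2) = c_0 + phi_1 c_1, so
  gamma(0) = c_0 / (1 - phi_1^2) = 1 / (1 - (0.356)^2) = 1 / 0.873264 = 1.145129.
  gamma(1) = phi_1 gamma(0) = (0.356)(1.145129) = 0.407666.
Therefore gamma(1) = 0.4077 (to 4 decimal places).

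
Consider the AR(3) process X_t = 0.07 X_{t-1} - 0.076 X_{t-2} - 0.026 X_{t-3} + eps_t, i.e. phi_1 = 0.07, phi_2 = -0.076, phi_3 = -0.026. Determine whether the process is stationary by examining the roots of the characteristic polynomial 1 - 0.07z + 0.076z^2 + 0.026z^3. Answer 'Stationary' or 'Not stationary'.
\text{Stationary}

The AR(p) characteristic polynomial is P(z) = 1 - 0.07z + 0.076z^2 + 0.026z^3.
Stationarity requires all roots to lie outside the unit circle, i.e. |z| > 1 for every root.
Degree 3: look for a simple real root z0 first, then factor out (1 - z/z0) and solve the remaining quadratic.
Testing z0 = -5: P(-5) = 1 + (-0.07)(-5) + (0.076)(-5)^2 + (0.026)(-5)^3
  = 1 + (0.35) + (1.9) + (-3.25) = 0.  So z_0 = -5 is a root, |z_0| = 5.
Divide out the factor (1 + 0.2 z) = (1 - z/z0) (since 1/z0 = -0.2):
  P(z) = (1 + 0.2 z)(1 + (-0.27) z + (0.13) z^2)
  [check: z-coef -0.27 - (-0.2) = -0.07; z^2-coef 0.13 - (-0.2)(-0.27) = 0.076; z^3-coef -(-0.2)(0.13) = 0.026.]
Remaining roots from the quadratic factor 1 + (-0.27) z + (0.13) z^2:
  Set 1 + (-0.27) z + (0.13) z^2 = 0, i.e. a z^2 + b z + c = 0 with a = 0.13, b = -0.27, c = 1.
  Discriminant D = b^2 - 4ac = (-0.27)^2 - 4*(0.13)*1 = 0.0729 - (0.52) = -0.4471.
  D < 0, so the roots are the complex-conjugate pair z = (-b +/- i sqrt(-D)) / (2a) = 1.0385 +/- 2.5718i.
  For a conjugate pair |z|^2 = z * conj(z) = (product of roots) = c/a = 1/(0.13) = 7.692308, so |z| = sqrt(7.692308) = 2.7735 for both roots.
Moduli of all roots: 5.0000, 2.7735, 2.7735.
All moduli strictly greater than 1? Yes.
Verdict: Stationary.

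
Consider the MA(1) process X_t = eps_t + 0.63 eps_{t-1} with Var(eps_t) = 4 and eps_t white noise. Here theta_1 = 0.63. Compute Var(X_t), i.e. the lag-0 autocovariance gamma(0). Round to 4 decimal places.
\gamma(0) = 5.5876

For an MA(q) process X_t = eps_t + sum_i theta_i eps_{t-i} with
Var(eps_t) = sigma^2, the variance is
  gamma(0) = sigma^2 * (1 + sum_i theta_i^2).
  sum_i theta_i^2 = (0.63)^2 = 0.3969.
  gamma(0) = 4 * (1 + 0.3969) = 4 * 1.3969 = 5.5876.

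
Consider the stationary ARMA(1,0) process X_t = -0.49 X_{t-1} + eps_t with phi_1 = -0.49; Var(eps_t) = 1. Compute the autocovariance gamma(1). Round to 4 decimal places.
\gamma(1) = -0.6448

Multiply the model equation by X_{t-k} and take expectations. With theta_0 = psi_0 = 1 and psi_j the MA(infinity) weights, this gives
  gamma(k) - sum_i phi_i gamma(k-i) = c_k,
  c_k = sigma^2 * sum_{j=k..q} theta_j psi_{j-k}   (c_k = 0 for k > q),
using gamma(-m) = gamma(m).
Pure AR (q = 0): c_0 = sigma^2 = 1, c_k = 0 for k >= 1.
Equations for k = 0 and k = 1 (AR order 1):
  gamma(0) = phi_1 gamma(1) + c_0
  gamma(1) = phi_1 gamma(0) + c_1
Substituting the second into the first: gamma(0) (1 - phi_1^2) = c_0 + phi_1 c_1, so
  gamma(0) = c_0 / (1 - phi_1^2) = 1 / (1 - (-0.49)^2) = 1 / 0.7599 = 1.315963.
  gamma(1) = phi_1 gamma(0) = (-0.49)(1.315963) = -0.644822.
Therefore gamma(1) = -0.6448 (to 4 decimal places).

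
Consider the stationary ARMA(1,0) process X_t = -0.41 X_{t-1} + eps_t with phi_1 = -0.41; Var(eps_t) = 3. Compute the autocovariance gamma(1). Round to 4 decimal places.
\gamma(1) = -1.4785

Multiply the model equation by X_{t-k} and take expectations. With theta_0 = psi_0 = 1 and psi_j the MA(infinity) weights, this gives
  gamma(k) - sum_i phi_i gamma(k-i) = c_k,
  c_k = sigma^2 * sum_{j=k..q} theta_j psi_{j-k}   (c_k = 0 for k > q),
using gamma(-m) = gamma(m).
Pure AR (q = 0): c_0 = sigma^2 = 3, c_k = 0 for k >= 1.
Equations for k = 0 and k = 1 (AR order 1):
  gamma(0) = phi_1 gamma(1) + c_0
  gamma(1) = phi_1 gamma(0) + c_1
Substituting the second into the first: gamma(0) (1 - phi_1^2) = c_0 + phi_1 c_1, so
  gamma(0) = c_0 / (1 - phi_1^2) = 3 / (1 - (-0.41)^2) = 3 / 0.8319 = 3.606203.
  gamma(1) = phi_1 gamma(0) = (-0.41)(3.606203) = -1.478543.
Therefore gamma(1) = -1.4785 (to 4 decimal places).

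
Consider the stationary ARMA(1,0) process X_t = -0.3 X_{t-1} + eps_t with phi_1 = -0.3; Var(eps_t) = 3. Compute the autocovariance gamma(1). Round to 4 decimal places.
\gamma(1) = -0.9890

Multiply the model equation by X_{t-k} and take expectations. With theta_0 = psi_0 = 1 and psi_j the MA(infinity) weights, this gives
  gamma(k) - sum_i phi_i gamma(k-i) = c_k,
  c_k = sigma^2 * sum_{j=k..q} theta_j psi_{j-k}   (c_k = 0 for k > q),
using gamma(-m) = gamma(m).
Pure AR (q = 0): c_0 = sigma^2 = 3, c_k = 0 for k >= 1.
Equations for k = 0 and k = 1 (AR order 1):
  gamma(0) = phi_1 gamma(1) + c_0
  gamma(1) = phi_1 gamma(0) + c_1
Substituting the second into the first: gamma(0) (1 - phi_1^2) = c_0 + phi_1 c_1, so
  gamma(0) = c_0 / (1 - phi_1^2) = 3 / (1 - (-0.3)^2) = 3 / 0.91 = 3.296703.
  gamma(1) = phi_1 gamma(0) = (-0.3)(3.296703) = -0.989011.
Therefore gamma(1) = -0.9890 (to 4 decimal places).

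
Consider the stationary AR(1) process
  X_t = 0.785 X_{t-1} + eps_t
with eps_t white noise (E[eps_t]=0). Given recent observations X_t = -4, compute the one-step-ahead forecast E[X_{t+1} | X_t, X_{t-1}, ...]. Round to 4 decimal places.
E[X_{t+1} \mid \mathcal F_t] = -3.1400

For an AR(p) model X_t = c + sum_i phi_i X_{t-i} + eps_t, the
one-step-ahead conditional mean is
  E[X_{t+1} | X_t, ...] = c + sum_i phi_i X_{t+1-i}.
Substitute known values:
  E[X_{t+1} | ...] = (0.785) * (-4)
                   = -3.1400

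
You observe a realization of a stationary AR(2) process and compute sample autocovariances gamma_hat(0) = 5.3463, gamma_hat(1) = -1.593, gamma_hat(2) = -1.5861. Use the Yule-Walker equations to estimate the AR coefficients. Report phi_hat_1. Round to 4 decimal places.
\hat\phi_{1} = -0.4240

The Yule-Walker equations for an AR(p) process read, in matrix form,
  Gamma_p phi = r_p,   with   (Gamma_p)_{ij} = gamma(|i - j|),
                       (r_p)_i = gamma(i),   i,j = 1..p.
Substitute the sample gammas (Toeplitz matrix and right-hand side of size 2):
  Gamma_p = [[5.3463, -1.593], [-1.593, 5.3463]]
  r_p     = [-1.593, -1.5861]
Written out:
  5.3463 phi_1 - 1.593 phi_2 = -1.593
  -1.593 phi_1 + 5.3463 phi_2 = -1.5861
Solve by Cramer's rule:
  det = gamma(0)^2 - gamma(1)^2 = (5.3463)^2 - (-1.593)^2 = 28.58292369 - 2.537649 = 26.04527469
  phi_hat_1 = [gamma(1) gamma(0) - gamma(1) gamma(2)] / det = [(-1.593)(5.3463) - (-1.593)(-1.5861)] / 26.04527469 = -11.0433132 / 26.04527469 = -0.424
  phi_hat_2 = [gamma(0) gamma(2) - gamma(1)^2] / det = [(5.3463)(-1.5861) - (-1.593)^2] / 26.04527469 = -11.01741543 / 26.04527469 = -0.423
So phi_hat = [-0.4240, -0.4230].
Therefore phi_hat_1 = -0.4240.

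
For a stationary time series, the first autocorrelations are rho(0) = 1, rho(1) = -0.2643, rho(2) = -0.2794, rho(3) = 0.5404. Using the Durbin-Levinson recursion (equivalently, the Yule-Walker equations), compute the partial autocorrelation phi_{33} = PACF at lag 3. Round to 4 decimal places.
\phi_{33} = 0.4250

The PACF at lag k is phi_{kk}, the last component of the solution
to the Yule-Walker system G_k phi = r_k where
  (G_k)_{ij} = rho(|i - j|), (r_k)_i = rho(i), i,j = 1..k.
Equivalently, Durbin-Levinson gives phi_{kk} iteratively:
  phi_{11} = rho(1)
  phi_{kk} = [rho(k) - sum_{j=1..k-1} phi_{k-1,j} rho(k-j)]
            / [1 - sum_{j=1..k-1} phi_{k-1,j} rho(j)],
  phi_{k,j} = phi_{k-1,j} - phi_{kk} phi_{k-1,k-j},  j = 1..k-1.
Step k = 1:
  phi_11 = rho(1) = -0.2643.
Step k = 2:
  phi_22 = [rho(2) - phi_11 rho(1)] / [1 - phi_11 rho(1)] = [-0.2794 - (-0.2643)(-0.2643)] / [1 - (-0.2643)(-0.2643)]
         = -0.34925449 / 0.93014551 = -0.375484.
  Update: phi_21 = phi_11 - phi_22 phi_11 = -0.2643 - (-0.375484)(-0.2643) = -0.36354.
Step k = 3:
  phi_33 = [rho(3) - phi_21 rho(2) - phi_22 rho(1)] / [1 - phi_21 rho(1) - phi_22 rho(2)]
    numerator   = 0.5404 - (-0.36354)(-0.2794) - (-0.375484)(-0.2643) = 0.33958648
    denominator = 1 - (-0.36354)(-0.2643) - (-0.375484)(-0.2794) = 0.79900614
  phi_33 = 0.33958648 / 0.79900614 = 0.425.
Therefore phi_{33} = 0.4250.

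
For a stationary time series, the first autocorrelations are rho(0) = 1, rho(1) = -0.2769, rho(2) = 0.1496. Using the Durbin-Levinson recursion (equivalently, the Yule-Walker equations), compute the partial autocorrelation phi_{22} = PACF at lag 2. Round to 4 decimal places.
\phi_{22} = 0.0790

The PACF at lag k is phi_{kk}, the last component of the solution
to the Yule-Walker system G_k phi = r_k where
  (G_k)_{ij} = rho(|i - j|), (r_k)_i = rho(i), i,j = 1..k.
Equivalently, Durbin-Levinson gives phi_{kk} iteratively:
  phi_{11} = rho(1)
  phi_{kk} = [rho(k) - sum_{j=1..k-1} phi_{k-1,j} rho(k-j)]
            / [1 - sum_{j=1..k-1} phi_{k-1,j} rho(j)],
  phi_{k,j} = phi_{k-1,j} - phi_{kk} phi_{k-1,k-j},  j = 1..k-1.
Step k = 1:
  phi_11 = rho(1) = -0.2769.
Step k = 2:
  phi_22 = [rho(2) - phi_11 rho(1)] / [1 - phi_11 rho(1)] = [0.1496 - (-0.2769)(-0.2769)] / [1 - (-0.2769)(-0.2769)]
         = 0.07292639 / 0.92332639 = 0.079.
Therefore phi_{22} = 0.0790.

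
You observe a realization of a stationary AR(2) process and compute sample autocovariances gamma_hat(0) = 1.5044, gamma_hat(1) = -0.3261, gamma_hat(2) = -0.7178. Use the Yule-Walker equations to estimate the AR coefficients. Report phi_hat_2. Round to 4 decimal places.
\hat\phi_{2} = -0.5500

The Yule-Walker equations for an AR(p) process read, in matrix form,
  Gamma_p phi = r_p,   with   (Gamma_p)_{ij} = gamma(|i - j|),
                       (r_p)_i = gamma(i),   i,j = 1..p.
Substitute the sample gammas (Toeplitz matrix and right-hand side of size 2):
  Gamma_p = [[1.5044, -0.3261], [-0.3261, 1.5044]]
  r_p     = [-0.3261, -0.7178]
Written out:
  1.5044 phi_1 - 0.3261 phi_2 = -0.3261
  -0.3261 phi_1 + 1.5044 phi_2 = -0.7178
Solve by Cramer's rule:
  det = gamma(0)^2 - gamma(1)^2 = (1.5044)^2 - (-0.3261)^2 = 2.26321936 - 0.10634121 = 2.15687815
  phi_hat_1 = [gamma(1) gamma(0) - gamma(1) gamma(2)] / det = [(-0.3261)(1.5044) - (-0.3261)(-0.7178)] / 2.15687815 = -0.72465942 / 2.15687815 = -0.336
  phi_hat_2 = [gamma(0) gamma(2) - gamma(1)^2] / det = [(1.5044)(-0.7178) - (-0.3261)^2] / 2.15687815 = -1.18619953 / 2.15687815 = -0.55
So phi_hat = [-0.3360, -0.5500].
Therefore phi_hat_2 = -0.5500.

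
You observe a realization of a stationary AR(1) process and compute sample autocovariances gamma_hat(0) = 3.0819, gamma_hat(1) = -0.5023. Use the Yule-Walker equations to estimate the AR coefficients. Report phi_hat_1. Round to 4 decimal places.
\hat\phi_{1} = -0.1630

The Yule-Walker equations for an AR(p) process read, in matrix form,
  Gamma_p phi = r_p,   with   (Gamma_p)_{ij} = gamma(|i - j|),
                       (r_p)_i = gamma(i),   i,j = 1..p.
Substitute the sample gammas (Toeplitz matrix and right-hand side of size 1):
  Gamma_p = [[3.0819]]
  r_p     = [-0.5023]
With p = 1 this is the single equation gamma(0) phi_1 = gamma(1):
  phi_hat_1 = gamma(1) / gamma(0) = -0.5023 / 3.0819 = -0.1630.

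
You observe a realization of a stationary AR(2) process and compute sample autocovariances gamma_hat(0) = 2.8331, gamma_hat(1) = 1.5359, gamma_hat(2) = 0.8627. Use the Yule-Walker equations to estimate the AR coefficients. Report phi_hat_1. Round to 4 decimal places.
\hat\phi_{1} = 0.5340

The Yule-Walker equations for an AR(p) process read, in matrix form,
  Gamma_p phi = r_p,   with   (Gamma_p)_{ij} = gamma(|i - j|),
                       (r_p)_i = gamma(i),   i,j = 1..p.
Substitute the sample gammas (Toeplitz matrix and right-hand side of size 2):
  Gamma_p = [[2.8331, 1.5359], [1.5359, 2.8331]]
  r_p     = [1.5359, 0.8627]
Written out:
  2.8331 phi_1 + 1.5359 phi_2 = 1.5359
  1.5359 phi_1 + 2.8331 phi_2 = 0.8627
Solve by Cramer's rule:
  det = gamma(0)^2 - gamma(1)^2 = (2.8331)^2 - (1.5359)^2 = 8.02645561 - 2.35898881 = 5.6674668
  phi_hat_1 = [gamma(1) gamma(0) - gamma(1) gamma(2)] / det = [(1.5359)(2.8331) - (1.5359)(0.8627)] / 5.6674668 = 3.02633736 / 5.6674668 = 0.534
  phi_hat_2 = [gamma(0) gamma(2) - gamma(1)^2] / det = [(2.8331)(0.8627) - (1.5359)^2] / 5.6674668 = 0.08512656 / 5.6674668 = 0.015
So phi_hat = [0.5340, 0.0150].
Therefore phi_hat_1 = 0.5340.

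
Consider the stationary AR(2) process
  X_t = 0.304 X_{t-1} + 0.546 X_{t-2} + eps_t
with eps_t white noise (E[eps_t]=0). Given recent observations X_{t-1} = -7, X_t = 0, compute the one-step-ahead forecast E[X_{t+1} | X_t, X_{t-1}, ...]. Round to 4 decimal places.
E[X_{t+1} \mid \mathcal F_t] = -3.8220

For an AR(p) model X_t = c + sum_i phi_i X_{t-i} + eps_t, the
one-step-ahead conditional mean is
  E[X_{t+1} | X_t, ...] = c + sum_i phi_i X_{t+1-i}.
Substitute known values:
  E[X_{t+1} | ...] = (0.304) * (0) + (0.546) * (-7)
                   = -3.8220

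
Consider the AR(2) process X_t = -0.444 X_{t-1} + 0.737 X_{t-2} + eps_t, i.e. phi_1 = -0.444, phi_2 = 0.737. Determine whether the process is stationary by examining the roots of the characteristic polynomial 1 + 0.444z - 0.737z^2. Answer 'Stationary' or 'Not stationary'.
\text{Not stationary}

The AR(p) characteristic polynomial is P(z) = 1 + 0.444z - 0.737z^2.
Stationarity requires all roots to lie outside the unit circle, i.e. |z| > 1 for every root.
Set 1 + (0.444) z + (-0.737) z^2 = 0, i.e. a z^2 + b z + c = 0 with a = -0.737, b = 0.444, c = 1.
Discriminant D = b^2 - 4ac = (0.444)^2 - 4*(-0.737)*1 = 0.197136 - (-2.948) = 3.145136.
D >= 0, so the roots are real: z = (-b +/- sqrt(D)) / (2a) = (-0.444 +/- 1.773453) / (-1.474).
  z_1 = (-0.444 + 1.773453) / (-1.474) = -0.9019,   |z_1| = 0.9019.
  z_2 = (-0.444 - 1.773453) / (-1.474) = 1.5044,   |z_2| = 1.5044.
Moduli of all roots: 0.9019, 1.5044.
All moduli strictly greater than 1? No.
Verdict: Not stationary.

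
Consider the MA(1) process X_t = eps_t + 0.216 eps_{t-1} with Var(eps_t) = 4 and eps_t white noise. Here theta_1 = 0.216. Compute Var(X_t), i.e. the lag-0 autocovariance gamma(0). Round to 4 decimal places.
\gamma(0) = 4.1866

For an MA(q) process X_t = eps_t + sum_i theta_i eps_{t-i} with
Var(eps_t) = sigma^2, the variance is
  gamma(0) = sigma^2 * (1 + sum_i theta_i^2).
  sum_i theta_i^2 = (0.216)^2 = 0.046656.
  gamma(0) = 4 * (1 + 0.046656) = 4 * 1.046656 = 4.186624, which rounds to 4.1866.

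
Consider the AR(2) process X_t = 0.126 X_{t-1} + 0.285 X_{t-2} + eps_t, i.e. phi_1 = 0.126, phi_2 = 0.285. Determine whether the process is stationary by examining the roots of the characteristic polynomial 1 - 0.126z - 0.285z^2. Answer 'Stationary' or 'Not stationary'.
\text{Stationary}

The AR(p) characteristic polynomial is P(z) = 1 - 0.126z - 0.285z^2.
Stationarity requires all roots to lie outside the unit circle, i.e. |z| > 1 for every root.
Set 1 + (-0.126) z + (-0.285) z^2 = 0, i.e. a z^2 + b z + c = 0 with a = -0.285, b = -0.126, c = 1.
Discriminant D = b^2 - 4ac = (-0.126)^2 - 4*(-0.285)*1 = 0.015876 - (-1.14) = 1.155876.
D >= 0, so the roots are real: z = (-b +/- sqrt(D)) / (2a) = (0.126 +/- 1.075117) / (-0.57).
  z_1 = (0.126 + 1.075117) / (-0.57) = -2.1072,   |z_1| = 2.1072.
  z_2 = (0.126 - 1.075117) / (-0.57) = 1.6651,   |z_2| = 1.6651.
Moduli of all roots: 2.1072, 1.6651.
All moduli strictly greater than 1? Yes.
Verdict: Stationary.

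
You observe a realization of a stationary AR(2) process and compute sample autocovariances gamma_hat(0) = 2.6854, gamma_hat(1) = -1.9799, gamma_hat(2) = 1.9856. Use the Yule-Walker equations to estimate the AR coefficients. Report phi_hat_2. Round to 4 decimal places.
\hat\phi_{2} = 0.4290

The Yule-Walker equations for an AR(p) process read, in matrix form,
  Gamma_p phi = r_p,   with   (Gamma_p)_{ij} = gamma(|i - j|),
                       (r_p)_i = gamma(i),   i,j = 1..p.
Substitute the sample gammas (Toeplitz matrix and right-hand side of size 2):
  Gamma_p = [[2.6854, -1.9799], [-1.9799, 2.6854]]
  r_p     = [-1.9799, 1.9856]
Written out:
  2.6854 phi_1 - 1.9799 phi_2 = -1.9799
  -1.9799 phi_1 + 2.6854 phi_2 = 1.9856
Solve by Cramer's rule:
  det = gamma(0)^2 - gamma(1)^2 = (2.6854)^2 - (-1.9799)^2 = 7.21137316 - 3.92000401 = 3.29136915
  phi_hat_1 = [gamma(1) gamma(0) - gamma(1) gamma(2)] / det = [(-1.9799)(2.6854) - (-1.9799)(1.9856)] / 3.29136915 = -1.38553402 / 3.29136915 = -0.421
  phi_hat_2 = [gamma(0) gamma(2) - gamma(1)^2] / det = [(2.6854)(1.9856) - (-1.9799)^2] / 3.29136915 = 1.41212623 / 3.29136915 = 0.429
So phi_hat = [-0.4210, 0.4290].
Therefore phi_hat_2 = 0.4290.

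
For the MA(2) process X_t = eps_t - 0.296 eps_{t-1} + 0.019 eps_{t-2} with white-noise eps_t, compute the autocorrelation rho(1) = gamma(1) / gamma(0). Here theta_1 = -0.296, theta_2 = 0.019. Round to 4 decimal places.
\rho(1) = -0.2772

For an MA(q) process with theta_0 = 1, the autocovariance is
  gamma(k) = sigma^2 * sum_{i=0..q-k} theta_i * theta_{i+k},
and rho(k) = gamma(k) / gamma(0). Sigma^2 cancels.
  numerator   = (1)*(-0.296) + (-0.296)*(0.019) = -0.301624.
  denominator = (1)^2 + (-0.296)^2 + (0.019)^2 = 1.087977.
  rho(1) = -0.301624 / 1.087977 = -0.2772.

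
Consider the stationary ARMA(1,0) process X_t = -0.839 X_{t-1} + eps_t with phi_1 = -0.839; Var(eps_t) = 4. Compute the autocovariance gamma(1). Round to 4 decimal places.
\gamma(1) = -11.3348

Multiply the model equation by X_{t-k} and take expectations. With theta_0 = psi_0 = 1 and psi_j the MA(infinity) weights, this gives
  gamma(k) - sum_i phi_i gamma(k-i) = c_k,
  c_k = sigma^2 * sum_{j=k..q} theta_j psi_{j-k}   (c_k = 0 for k > q),
using gamma(-m) = gamma(m).
Pure AR (q = 0): c_0 = sigma^2 = 4, c_k = 0 for k >= 1.
Equations for k = 0 and k = 1 (AR order 1):
  gamma(0) = phi_1 gamma(1) + c_0
  gamma(1) = phi_1 gamma(0) + c_1
Substituting the second into the first: gamma(0) (1 - phi_1^2) = c_0 + phi_1 c_1, so
  gamma(0) = c_0 / (1 - phi_1^2) = 4 / (1 - (-0.839)^2) = 4 / 0.296079 = 13.509908.
  gamma(1) = phi_1 gamma(0) = (-0.839)(13.509908) = -11.334813.
Therefore gamma(1) = -11.3348 (to 4 decimal places).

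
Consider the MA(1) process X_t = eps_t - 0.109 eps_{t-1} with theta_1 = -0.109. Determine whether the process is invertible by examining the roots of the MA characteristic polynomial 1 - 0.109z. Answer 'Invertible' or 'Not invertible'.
\text{Invertible}

The MA(q) characteristic polynomial is P(z) = 1 - 0.109z.
Invertibility requires all roots to lie outside the unit circle, i.e. |z| > 1 for every root.
This is linear in z: 1 + (-0.109) z = 0  =>  z = -1/(-0.109) = 9.174312,  |z| = 9.174312.
Moduli of all roots: 9.1743.
All moduli strictly greater than 1? Yes.
Verdict: Invertible.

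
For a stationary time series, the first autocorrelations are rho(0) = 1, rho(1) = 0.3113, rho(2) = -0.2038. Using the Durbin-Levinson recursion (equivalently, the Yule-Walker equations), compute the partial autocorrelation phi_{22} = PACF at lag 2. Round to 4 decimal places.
\phi_{22} = -0.3330

The PACF at lag k is phi_{kk}, the last component of the solution
to the Yule-Walker system G_k phi = r_k where
  (G_k)_{ij} = rho(|i - j|), (r_k)_i = rho(i), i,j = 1..k.
Equivalently, Durbin-Levinson gives phi_{kk} iteratively:
  phi_{11} = rho(1)
  phi_{kk} = [rho(k) - sum_{j=1..k-1} phi_{k-1,j} rho(k-j)]
            / [1 - sum_{j=1..k-1} phi_{k-1,j} rho(j)],
  phi_{k,j} = phi_{k-1,j} - phi_{kk} phi_{k-1,k-j},  j = 1..k-1.
Step k = 1:
  phi_11 = rho(1) = 0.3113.
Step k = 2:
  phi_22 = [rho(2) - phi_11 rho(1)] / [1 - phi_11 rho(1)] = [-0.2038 - (0.3113)(0.3113)] / [1 - (0.3113)(0.3113)]
         = -0.30070769 / 0.90309231 = -0.333.
Therefore phi_{22} = -0.3330.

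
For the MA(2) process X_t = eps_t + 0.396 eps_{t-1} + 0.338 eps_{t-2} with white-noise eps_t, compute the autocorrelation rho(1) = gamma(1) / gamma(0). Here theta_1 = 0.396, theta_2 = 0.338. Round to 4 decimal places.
\rho(1) = 0.4169

For an MA(q) process with theta_0 = 1, the autocovariance is
  gamma(k) = sigma^2 * sum_{i=0..q-k} theta_i * theta_{i+k},
and rho(k) = gamma(k) / gamma(0). Sigma^2 cancels.
  numerator   = (1)*(0.396) + (0.396)*(0.338) = 0.529848.
  denominator = (1)^2 + (0.396)^2 + (0.338)^2 = 1.27106.
  rho(1) = 0.529848 / 1.27106 = 0.4169.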